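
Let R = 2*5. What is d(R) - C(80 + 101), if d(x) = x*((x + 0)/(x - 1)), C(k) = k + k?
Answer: -3158/9 ≈ -350.89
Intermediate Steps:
C(k) = 2*k
R = 10
d(x) = x²/(-1 + x) (d(x) = x*(x/(-1 + x)) = x²/(-1 + x))
d(R) - C(80 + 101) = 10²/(-1 + 10) - 2*(80 + 101) = 100/9 - 2*181 = 100*(⅑) - 1*362 = 100/9 - 362 = -3158/9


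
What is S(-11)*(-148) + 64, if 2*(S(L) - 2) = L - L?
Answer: -232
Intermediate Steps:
S(L) = 2 (S(L) = 2 + (L - L)/2 = 2 + (½)*0 = 2 + 0 = 2)
S(-11)*(-148) + 64 = 2*(-148) + 64 = -296 + 64 = -232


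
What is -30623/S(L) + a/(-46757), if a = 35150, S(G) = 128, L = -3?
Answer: -1436338811/5984896 ≈ -239.99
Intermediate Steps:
-30623/S(L) + a/(-46757) = -30623/128 + 35150/(-46757) = -30623*1/128 + 35150*(-1/46757) = -30623/128 - 35150/46757 = -1436338811/5984896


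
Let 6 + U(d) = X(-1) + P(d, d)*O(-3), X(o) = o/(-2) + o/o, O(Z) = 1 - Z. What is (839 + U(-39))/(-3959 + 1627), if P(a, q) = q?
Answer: -1357/4664 ≈ -0.29095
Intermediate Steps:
X(o) = 1 - o/2 (X(o) = o*(-½) + 1 = -o/2 + 1 = 1 - o/2)
U(d) = -9/2 + 4*d (U(d) = -6 + ((1 - ½*(-1)) + d*(1 - 1*(-3))) = -6 + ((1 + ½) + d*(1 + 3)) = -6 + (3/2 + d*4) = -6 + (3/2 + 4*d) = -9/2 + 4*d)
(839 + U(-39))/(-3959 + 1627) = (839 + (-9/2 + 4*(-39)))/(-3959 + 1627) = (839 + (-9/2 - 156))/(-2332) = (839 - 321/2)*(-1/2332) = (1357/2)*(-1/2332) = -1357/4664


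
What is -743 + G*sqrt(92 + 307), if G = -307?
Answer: -743 - 307*sqrt(399) ≈ -6875.3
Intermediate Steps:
-743 + G*sqrt(92 + 307) = -743 - 307*sqrt(92 + 307) = -743 - 307*sqrt(399)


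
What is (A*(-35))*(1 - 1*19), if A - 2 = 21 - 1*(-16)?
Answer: 24570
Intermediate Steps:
A = 39 (A = 2 + (21 - 1*(-16)) = 2 + (21 + 16) = 2 + 37 = 39)
(A*(-35))*(1 - 1*19) = (39*(-35))*(1 - 1*19) = -1365*(1 - 19) = -1365*(-18) = 24570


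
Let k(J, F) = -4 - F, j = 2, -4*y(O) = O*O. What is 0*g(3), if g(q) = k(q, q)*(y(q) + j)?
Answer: 0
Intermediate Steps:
y(O) = -O²/4 (y(O) = -O*O/4 = -O²/4)
g(q) = (-4 - q)*(2 - q²/4) (g(q) = (-4 - q)*(-q²/4 + 2) = (-4 - q)*(2 - q²/4))
0*g(3) = 0*((-8 + 3²)*(4 + 3)/4) = 0*((¼)*(-8 + 9)*7) = 0*((¼)*1*7) = 0*(7/4) = 0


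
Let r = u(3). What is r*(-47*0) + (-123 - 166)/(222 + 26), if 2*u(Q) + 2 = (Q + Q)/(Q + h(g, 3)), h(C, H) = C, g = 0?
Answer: -289/248 ≈ -1.1653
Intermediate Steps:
u(Q) = 0 (u(Q) = -1 + ((Q + Q)/(Q + 0))/2 = -1 + ((2*Q)/Q)/2 = -1 + (½)*2 = -1 + 1 = 0)
r = 0
r*(-47*0) + (-123 - 166)/(222 + 26) = 0*(-47*0) + (-123 - 166)/(222 + 26) = 0*0 - 289/248 = 0 - 289*1/248 = 0 - 289/248 = -289/248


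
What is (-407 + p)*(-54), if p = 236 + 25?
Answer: 7884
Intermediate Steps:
p = 261
(-407 + p)*(-54) = (-407 + 261)*(-54) = -146*(-54) = 7884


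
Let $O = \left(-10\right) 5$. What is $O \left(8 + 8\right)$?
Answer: $-800$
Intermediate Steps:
$O = -50$
$O \left(8 + 8\right) = - 50 \left(8 + 8\right) = \left(-50\right) 16 = -800$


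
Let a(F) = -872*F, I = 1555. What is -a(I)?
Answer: 1355960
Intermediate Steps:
-a(I) = -(-872)*1555 = -1*(-1355960) = 1355960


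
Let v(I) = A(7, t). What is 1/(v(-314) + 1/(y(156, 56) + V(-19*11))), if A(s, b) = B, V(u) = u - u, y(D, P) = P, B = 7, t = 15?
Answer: 56/393 ≈ 0.14249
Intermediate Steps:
V(u) = 0
A(s, b) = 7
v(I) = 7
1/(v(-314) + 1/(y(156, 56) + V(-19*11))) = 1/(7 + 1/(56 + 0)) = 1/(7 + 1/56) = 1/(393/56) = 56/393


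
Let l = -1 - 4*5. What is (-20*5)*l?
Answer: 2100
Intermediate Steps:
l = -21 (l = -1 - 20 = -21)
(-20*5)*l = -20*5*(-21) = -100*(-21) = 2100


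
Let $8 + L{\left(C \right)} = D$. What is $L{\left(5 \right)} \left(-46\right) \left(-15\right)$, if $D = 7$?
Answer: $-690$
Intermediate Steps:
$L{\left(C \right)} = -1$ ($L{\left(C \right)} = -8 + 7 = -1$)
$L{\left(5 \right)} \left(-46\right) \left(-15\right) = \left(-1\right) \left(-46\right) \left(-15\right) = 46 \left(-15\right) = -690$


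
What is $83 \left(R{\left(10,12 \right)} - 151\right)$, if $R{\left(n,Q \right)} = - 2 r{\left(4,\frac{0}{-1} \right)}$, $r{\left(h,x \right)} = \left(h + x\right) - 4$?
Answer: $-12533$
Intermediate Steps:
$r{\left(h,x \right)} = -4 + h + x$
$R{\left(n,Q \right)} = 0$ ($R{\left(n,Q \right)} = - 2 \left(-4 + 4 + \frac{0}{-1}\right) = - 2 \left(-4 + 4 + 0 \left(-1\right)\right) = - 2 \left(-4 + 4 + 0\right) = \left(-2\right) 0 = 0$)
$83 \left(R{\left(10,12 \right)} - 151\right) = 83 \left(0 - 151\right) = 83 \left(-151\right) = -12533$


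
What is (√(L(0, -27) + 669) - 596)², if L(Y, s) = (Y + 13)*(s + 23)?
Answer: (596 - √617)² ≈ 3.2622e+5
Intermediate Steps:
L(Y, s) = (13 + Y)*(23 + s)
(√(L(0, -27) + 669) - 596)² = (√((299 + 13*(-27) + 23*0 + 0*(-27)) + 669) - 596)² = (√((299 - 351 + 0 + 0) + 669) - 596)² = (√(-52 + 669) - 596)² = (√617 - 596)² = (-596 + √617)²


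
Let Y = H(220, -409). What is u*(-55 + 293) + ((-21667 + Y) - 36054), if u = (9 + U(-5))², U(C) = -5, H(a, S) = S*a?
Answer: -143893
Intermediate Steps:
Y = -89980 (Y = -409*220 = -89980)
u = 16 (u = (9 - 5)² = 4² = 16)
u*(-55 + 293) + ((-21667 + Y) - 36054) = 16*(-55 + 293) + ((-21667 - 89980) - 36054) = 16*238 + (-111647 - 36054) = 3808 - 147701 = -143893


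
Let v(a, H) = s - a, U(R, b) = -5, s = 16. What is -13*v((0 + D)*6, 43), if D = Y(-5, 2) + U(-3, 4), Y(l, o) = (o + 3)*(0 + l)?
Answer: -2548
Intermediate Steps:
Y(l, o) = l*(3 + o) (Y(l, o) = (3 + o)*l = l*(3 + o))
D = -30 (D = -5*(3 + 2) - 5 = -5*5 - 5 = -25 - 5 = -30)
v(a, H) = 16 - a
-13*v((0 + D)*6, 43) = -13*(16 - (0 - 30)*6) = -13*(16 - (-30)*6) = -13*(16 - 1*(-180)) = -13*(16 + 180) = -13*196 = -2548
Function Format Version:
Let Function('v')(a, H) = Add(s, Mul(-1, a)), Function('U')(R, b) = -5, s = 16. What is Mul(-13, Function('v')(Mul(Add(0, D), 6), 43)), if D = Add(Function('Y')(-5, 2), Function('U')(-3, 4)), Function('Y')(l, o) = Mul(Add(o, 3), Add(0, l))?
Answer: -2548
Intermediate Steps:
Function('Y')(l, o) = Mul(l, Add(3, o)) (Function('Y')(l, o) = Mul(Add(3, o), l) = Mul(l, Add(3, o)))
D = -30 (D = Add(Mul(-5, Add(3, 2)), -5) = Add(Mul(-5, 5), -5) = Add(-25, -5) = -30)
Function('v')(a, H) = Add(16, Mul(-1, a))
Mul(-13, Function('v')(Mul(Add(0, D), 6), 43)) = Mul(-13, Add(16, Mul(-1, Mul(Add(0, -30), 6)))) = Mul(-13, Add(16, Mul(-1, Mul(-30, 6)))) = Mul(-13, Add(16, Mul(-1, -180))) = Mul(-13, Add(16, 180)) = Mul(-13, 196) = -2548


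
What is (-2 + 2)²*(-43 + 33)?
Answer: 0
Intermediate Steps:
(-2 + 2)²*(-43 + 33) = 0²*(-10) = 0*(-10) = 0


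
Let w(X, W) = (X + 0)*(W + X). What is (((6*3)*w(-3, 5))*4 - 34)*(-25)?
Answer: 11650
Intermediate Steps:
w(X, W) = X*(W + X)
(((6*3)*w(-3, 5))*4 - 34)*(-25) = (((6*3)*(-3*(5 - 3)))*4 - 34)*(-25) = ((18*(-3*2))*4 - 34)*(-25) = ((18*(-6))*4 - 34)*(-25) = (-108*4 - 34)*(-25) = (-432 - 34)*(-25) = -466*(-25) = 11650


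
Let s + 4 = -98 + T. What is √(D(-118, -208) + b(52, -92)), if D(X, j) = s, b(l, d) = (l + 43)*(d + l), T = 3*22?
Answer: 2*I*√959 ≈ 61.935*I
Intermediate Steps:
T = 66
s = -36 (s = -4 + (-98 + 66) = -4 - 32 = -36)
b(l, d) = (43 + l)*(d + l)
D(X, j) = -36
√(D(-118, -208) + b(52, -92)) = √(-36 + (52² + 43*(-92) + 43*52 - 92*52)) = √(-36 + (2704 - 3956 + 2236 - 4784)) = √(-36 - 3800) = √(-3836) = 2*I*√959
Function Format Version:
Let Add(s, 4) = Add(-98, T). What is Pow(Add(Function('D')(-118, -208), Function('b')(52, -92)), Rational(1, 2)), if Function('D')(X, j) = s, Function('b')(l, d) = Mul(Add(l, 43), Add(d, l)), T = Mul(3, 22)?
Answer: Mul(2, I, Pow(959, Rational(1, 2))) ≈ Mul(61.935, I)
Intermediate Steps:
T = 66
s = -36 (s = Add(-4, Add(-98, 66)) = Add(-4, -32) = -36)
Function('b')(l, d) = Mul(Add(43, l), Add(d, l))
Function('D')(X, j) = -36
Pow(Add(Function('D')(-118, -208), Function('b')(52, -92)), Rational(1, 2)) = Pow(Add(-36, Add(Pow(52, 2), Mul(43, -92), Mul(43, 52), Mul(-92, 52))), Rational(1, 2)) = Pow(Add(-36, Add(2704, -3956, 2236, -4784)), Rational(1, 2)) = Pow(Add(-36, -3800), Rational(1, 2)) = Pow(-3836, Rational(1, 2)) = Mul(2, I, Pow(959, Rational(1, 2)))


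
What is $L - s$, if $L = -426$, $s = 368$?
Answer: $-794$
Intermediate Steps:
$L - s = -426 - 368 = -794$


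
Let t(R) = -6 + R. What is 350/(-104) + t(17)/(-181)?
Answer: -32247/9412 ≈ -3.4262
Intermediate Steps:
350/(-104) + t(17)/(-181) = 350/(-104) + (-6 + 17)/(-181) = 350*(-1/104) + 11*(-1/181) = -175/52 - 11/181 = -32247/9412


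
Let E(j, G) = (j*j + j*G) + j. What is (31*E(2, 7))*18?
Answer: 11160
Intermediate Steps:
E(j, G) = j + j² + G*j (E(j, G) = (j² + G*j) + j = j + j² + G*j)
(31*E(2, 7))*18 = (31*(2*(1 + 7 + 2)))*18 = (31*(2*10))*18 = (31*20)*18 = 620*18 = 11160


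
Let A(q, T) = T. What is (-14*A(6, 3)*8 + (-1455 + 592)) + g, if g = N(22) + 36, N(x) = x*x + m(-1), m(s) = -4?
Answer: -683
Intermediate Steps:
N(x) = -4 + x² (N(x) = x*x - 4 = x² - 4 = -4 + x²)
g = 516 (g = (-4 + 22²) + 36 = (-4 + 484) + 36 = 480 + 36 = 516)
(-14*A(6, 3)*8 + (-1455 + 592)) + g = (-14*3*8 + (-1455 + 592)) + 516 = (-42*8 - 863) + 516 = (-336 - 863) + 516 = -1199 + 516 = -683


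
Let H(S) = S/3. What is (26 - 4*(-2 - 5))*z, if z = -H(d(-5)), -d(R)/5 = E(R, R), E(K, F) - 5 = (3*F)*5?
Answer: -6300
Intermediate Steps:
E(K, F) = 5 + 15*F (E(K, F) = 5 + (3*F)*5 = 5 + 15*F)
d(R) = -25 - 75*R (d(R) = -5*(5 + 15*R) = -25 - 75*R)
H(S) = S/3 (H(S) = S*(⅓) = S/3)
z = -350/3 (z = -(-25 - 75*(-5))/3 = -(-25 + 375)/3 = -350/3 ≈ -116.67)
(26 - 4*(-2 - 5))*z = (26 - 4*(-2 - 5))*(-350/3) = (26 - 4*(-7))*(-350/3) = (26 + 28)*(-350/3) = 54*(-350/3) = -6300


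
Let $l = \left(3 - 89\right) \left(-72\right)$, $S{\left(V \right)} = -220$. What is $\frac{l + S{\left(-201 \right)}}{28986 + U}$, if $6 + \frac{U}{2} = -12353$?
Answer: $\frac{1493}{1067} \approx 1.3993$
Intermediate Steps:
$U = -24718$ ($U = -12 + 2 \left(-12353\right) = -12 - 24706 = -24718$)
$l = 6192$ ($l = \left(-86\right) \left(-72\right) = 6192$)
$\frac{l + S{\left(-201 \right)}}{28986 + U} = \frac{6192 - 220}{28986 - 24718} = \frac{5972}{4268} = 5972 \cdot \frac{1}{4268} = \frac{1493}{1067}$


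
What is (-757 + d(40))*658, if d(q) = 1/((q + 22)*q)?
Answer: -617651111/1240 ≈ -4.9811e+5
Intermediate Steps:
d(q) = 1/(q*(22 + q)) (d(q) = 1/((22 + q)*q) = 1/(q*(22 + q)))
(-757 + d(40))*658 = (-757 + 1/(40*(22 + 40)))*658 = (-757 + (1/40)/62)*658 = (-757 + (1/40)*(1/62))*658 = (-757 + 1/2480)*658 = -1877359/2480*658 = -617651111/1240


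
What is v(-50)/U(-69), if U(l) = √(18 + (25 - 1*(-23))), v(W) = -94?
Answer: -47*√66/33 ≈ -11.571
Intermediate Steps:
U(l) = √66 (U(l) = √(18 + (25 + 23)) = √(18 + 48) = √66)
v(-50)/U(-69) = -94*√66/66 = -47*√66/33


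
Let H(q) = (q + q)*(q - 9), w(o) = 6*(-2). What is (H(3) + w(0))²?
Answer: 2304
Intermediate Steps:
w(o) = -12
H(q) = 2*q*(-9 + q) (H(q) = (2*q)*(-9 + q) = 2*q*(-9 + q))
(H(3) + w(0))² = (2*3*(-9 + 3) - 12)² = (2*3*(-6) - 12)² = (-36 - 12)² = (-48)² = 2304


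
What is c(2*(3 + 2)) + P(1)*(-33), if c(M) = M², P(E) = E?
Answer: 67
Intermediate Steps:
c(2*(3 + 2)) + P(1)*(-33) = (2*(3 + 2))² + 1*(-33) = (2*5)² - 33 = 10² - 33 = 100 - 33 = 67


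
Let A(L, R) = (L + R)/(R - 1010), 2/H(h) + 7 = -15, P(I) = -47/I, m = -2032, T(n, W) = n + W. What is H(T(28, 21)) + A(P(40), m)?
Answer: 257639/446160 ≈ 0.57746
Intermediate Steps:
T(n, W) = W + n
H(h) = -1/11 (H(h) = 2/(-7 - 15) = 2/(-22) = 2*(-1/22) = -1/11)
A(L, R) = (L + R)/(-1010 + R)
H(T(28, 21)) + A(P(40), m) = -1/11 + (-47/40 - 2032)/(-1010 - 2032) = -1/11 + (-47*1/40 - 2032)/(-3042) = -1/11 - (-47/40 - 2032)/3042 = -1/11 - 1/3042*(-81327/40) = -1/11 + 27109/40560 = 257639/446160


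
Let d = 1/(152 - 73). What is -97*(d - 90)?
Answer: 689573/79 ≈ 8728.8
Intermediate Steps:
d = 1/79 ≈ 0.012658
-97*(d - 90) = -97*(1/79 - 90) = -97*(-7109/79) = 689573/79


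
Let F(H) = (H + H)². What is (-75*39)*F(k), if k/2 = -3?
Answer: -421200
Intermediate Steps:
k = -6 (k = 2*(-3) = -6)
F(H) = 4*H² (F(H) = (2*H)² = 4*H²)
(-75*39)*F(k) = (-75*39)*(4*(-6)²) = -11700*36 = -2925*144 = -421200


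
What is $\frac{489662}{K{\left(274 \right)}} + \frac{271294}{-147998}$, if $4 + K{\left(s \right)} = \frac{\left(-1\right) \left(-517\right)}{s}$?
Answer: $- \frac{9928331084225}{42845421} \approx -2.3172 \cdot 10^{5}$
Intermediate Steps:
$K{\left(s \right)} = -4 + \frac{517}{s}$ ($K{\left(s \right)} = -4 + \frac{\left(-1\right) \left(-517\right)}{s} = -4 + \frac{517}{s}$)
$\frac{489662}{K{\left(274 \right)}} + \frac{271294}{-147998} = \frac{489662}{-4 + \frac{517}{274}} + \frac{271294}{-147998} = \frac{489662}{-4 + 517 \cdot \frac{1}{274}} + 271294 \left(- \frac{1}{147998}\right) = \frac{489662}{-4 + \frac{517}{274}} - \frac{135647}{73999} = \frac{489662}{- \frac{579}{274}} - \frac{135647}{73999} = 489662 \left(- \frac{274}{579}\right) - \frac{135647}{73999} = - \frac{134167388}{579} - \frac{135647}{73999} = - \frac{9928331084225}{42845421}$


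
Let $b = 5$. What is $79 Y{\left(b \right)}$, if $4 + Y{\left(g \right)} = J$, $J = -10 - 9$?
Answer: $-1817$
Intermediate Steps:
$J = -19$
$Y{\left(g \right)} = -23$ ($Y{\left(g \right)} = -4 - 19 = -23$)
$79 Y{\left(b \right)} = 79 \left(-23\right) = -1817$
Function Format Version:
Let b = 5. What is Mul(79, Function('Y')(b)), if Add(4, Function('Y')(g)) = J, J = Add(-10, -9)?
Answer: -1817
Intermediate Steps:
J = -19
Function('Y')(g) = -23 (Function('Y')(g) = Add(-4, -19) = -23)
Mul(79, Function('Y')(b)) = Mul(79, -23) = -1817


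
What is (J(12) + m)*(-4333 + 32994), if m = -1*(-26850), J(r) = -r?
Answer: 769203918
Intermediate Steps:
m = 26850
(J(12) + m)*(-4333 + 32994) = (-1*12 + 26850)*(-4333 + 32994) = (-12 + 26850)*28661 = 26838*28661 = 769203918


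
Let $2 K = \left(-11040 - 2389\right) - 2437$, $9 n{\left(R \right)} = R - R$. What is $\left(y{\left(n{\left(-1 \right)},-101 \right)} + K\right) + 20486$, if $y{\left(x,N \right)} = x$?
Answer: $12553$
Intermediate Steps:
$n{\left(R \right)} = 0$ ($n{\left(R \right)} = \frac{R - R}{9} = \frac{1}{9} \cdot 0 = 0$)
$K = -7933$ ($K = \frac{\left(-11040 - 2389\right) - 2437}{2} = \frac{-13429 - 2437}{2} = \frac{1}{2} \left(-15866\right) = -7933$)
$\left(y{\left(n{\left(-1 \right)},-101 \right)} + K\right) + 20486 = \left(0 - 7933\right) + 20486 = -7933 + 20486 = 12553$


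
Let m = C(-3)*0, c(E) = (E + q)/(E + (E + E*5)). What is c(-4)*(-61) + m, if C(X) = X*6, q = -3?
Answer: -61/4 ≈ -15.250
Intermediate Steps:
C(X) = 6*X
c(E) = (-3 + E)/(7*E) (c(E) = (E - 3)/(E + (E + E*5)) = (-3 + E)/(E + (E + 5*E)) = (-3 + E)/(E + 6*E) = (-3 + E)/((7*E)) = (-3 + E)*(1/(7*E)) = (-3 + E)/(7*E))
m = 0 (m = (6*(-3))*0 = -18*0 = 0)
c(-4)*(-61) + m = ((1/7)*(-3 - 4)/(-4))*(-61) + 0 = ((1/7)*(-1/4)*(-7))*(-61) + 0 = (1/4)*(-61) + 0 = -61/4 + 0 = -61/4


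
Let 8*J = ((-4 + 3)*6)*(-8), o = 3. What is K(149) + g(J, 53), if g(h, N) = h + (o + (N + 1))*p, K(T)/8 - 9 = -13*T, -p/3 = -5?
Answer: -14563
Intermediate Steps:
p = 15 (p = -3*(-5) = 15)
K(T) = 72 - 104*T (K(T) = 72 + 8*(-13*T) = 72 - 104*T)
J = 6 (J = (((-4 + 3)*6)*(-8))/8 = (-1*6*(-8))/8 = (-6*(-8))/8 = (1/8)*48 = 6)
g(h, N) = 60 + h + 15*N (g(h, N) = h + (3 + (N + 1))*15 = h + (3 + (1 + N))*15 = h + (4 + N)*15 = h + (60 + 15*N) = 60 + h + 15*N)
K(149) + g(J, 53) = (72 - 104*149) + (60 + 6 + 15*53) = (72 - 15496) + (60 + 6 + 795) = -15424 + 861 = -14563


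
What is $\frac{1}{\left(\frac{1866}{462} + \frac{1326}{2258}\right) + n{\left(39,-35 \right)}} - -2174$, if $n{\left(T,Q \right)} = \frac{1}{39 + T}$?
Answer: $\frac{68392544356}{31456193} \approx 2174.2$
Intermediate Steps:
$\frac{1}{\left(\frac{1866}{462} + \frac{1326}{2258}\right) + n{\left(39,-35 \right)}} - -2174 = \frac{1}{\left(\frac{1866}{462} + \frac{1326}{2258}\right) + \frac{1}{39 + 39}} - -2174 = \frac{1}{\left(1866 \cdot \frac{1}{462} + 1326 \cdot \frac{1}{2258}\right) + \frac{1}{78}} + 2174 = \frac{1}{\left(\frac{311}{77} + \frac{663}{1129}\right) + \frac{1}{78}} + 2174 = \frac{1}{\frac{402170}{86933} + \frac{1}{78}} + 2174 = \frac{1}{\frac{31456193}{6780774}} + 2174 = \frac{6780774}{31456193} + 2174 = \frac{68392544356}{31456193}$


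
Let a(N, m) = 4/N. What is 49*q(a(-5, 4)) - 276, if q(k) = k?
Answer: -1576/5 ≈ -315.20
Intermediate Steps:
49*q(a(-5, 4)) - 276 = 49*(4/(-5)) - 276 = 49*(4*(-⅕)) - 276 = 49*(-⅘) - 276 = -196/5 - 276 = -1576/5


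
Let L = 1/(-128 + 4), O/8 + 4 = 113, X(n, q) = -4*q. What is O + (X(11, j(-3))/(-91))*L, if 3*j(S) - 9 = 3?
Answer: 2459908/2821 ≈ 872.00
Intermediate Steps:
j(S) = 4 (j(S) = 3 + (1/3)*3 = 3 + 1 = 4)
O = 872 (O = -32 + 8*113 = -32 + 904 = 872)
L = -1/124 (L = 1/(-124) = -1/124 ≈ -0.0080645)
O + (X(11, j(-3))/(-91))*L = 872 + (-4*4/(-91))*(-1/124) = 872 - 16*(-1/91)*(-1/124) = 872 + (16/91)*(-1/124) = 872 - 4/2821 = 2459908/2821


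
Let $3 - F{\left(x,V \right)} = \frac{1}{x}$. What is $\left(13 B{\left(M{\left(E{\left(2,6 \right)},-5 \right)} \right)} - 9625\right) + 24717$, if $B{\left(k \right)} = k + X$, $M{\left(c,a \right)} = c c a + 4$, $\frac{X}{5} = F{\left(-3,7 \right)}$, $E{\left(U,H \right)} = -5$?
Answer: $\frac{41207}{3} \approx 13736.0$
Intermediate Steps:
$F{\left(x,V \right)} = 3 - \frac{1}{x}$
$X = \frac{50}{3}$ ($X = 5 \left(3 - \frac{1}{-3}\right) = 5 \left(3 - - \frac{1}{3}\right) = 5 \left(3 + \frac{1}{3}\right) = 5 \cdot \frac{10}{3} = \frac{50}{3} \approx 16.667$)
$M{\left(c,a \right)} = 4 + a c^{2}$ ($M{\left(c,a \right)} = c^{2} a + 4 = a c^{2} + 4 = 4 + a c^{2}$)
$B{\left(k \right)} = \frac{50}{3} + k$ ($B{\left(k \right)} = k + \frac{50}{3} = \frac{50}{3} + k$)
$\left(13 B{\left(M{\left(E{\left(2,6 \right)},-5 \right)} \right)} - 9625\right) + 24717 = \left(13 \left(\frac{50}{3} + \left(4 - 5 \left(-5\right)^{2}\right)\right) - 9625\right) + 24717 = \left(13 \left(\frac{50}{3} + \left(4 - 125\right)\right) - 9625\right) + 24717 = \left(13 \left(\frac{50}{3} - 121\right) - 9625\right) + 24717 = \left(13 \left(- \frac{313}{3}\right) - 9625\right) + 24717 = \left(- \frac{4069}{3} - 9625\right) + 24717 = - \frac{32944}{3} + 24717 = \frac{41207}{3}$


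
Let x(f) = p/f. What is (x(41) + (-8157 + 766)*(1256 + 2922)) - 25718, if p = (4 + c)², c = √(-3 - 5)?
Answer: -1267117948/41 + 16*I*√2/41 ≈ -3.0905e+7 + 0.55189*I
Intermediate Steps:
c = 2*I*√2 (c = √(-8) = 2*I*√2 ≈ 2.8284*I)
p = (4 + 2*I*√2)² ≈ 8.0 + 22.627*I
x(f) = (8 + 16*I*√2)/f
(x(41) + (-8157 + 766)*(1256 + 2922)) - 25718 = (8*(1 + 2*I*√2)/41 + (-8157 + 766)*(1256 + 2922)) - 25718 = (8*(1/41)*(1 + 2*I*√2) - 7391*4178) - 25718 = ((8/41 + 16*I*√2/41) - 30879598) - 25718 = (-1266063510/41 + 16*I*√2/41) - 25718 = -1267117948/41 + 16*I*√2/41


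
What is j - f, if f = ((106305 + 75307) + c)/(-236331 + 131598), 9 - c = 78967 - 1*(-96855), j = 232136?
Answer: 8104101829/34911 ≈ 2.3214e+5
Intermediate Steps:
c = -175813 (c = 9 - (78967 - 1*(-96855)) = 9 - (78967 + 96855) = 9 - 1*175822 = 9 - 175822 = -175813)
f = -1933/34911 (f = ((106305 + 75307) - 175813)/(-236331 + 131598) = (181612 - 175813)/(-104733) = 5799*(-1/104733) = -1933/34911 ≈ -0.055369)
j - f = 232136 - 1*(-1933/34911) = 232136 + 1933/34911 = 8104101829/34911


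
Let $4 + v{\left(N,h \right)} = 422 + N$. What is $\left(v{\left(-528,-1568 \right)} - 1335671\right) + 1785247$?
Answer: $449466$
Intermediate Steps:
$v{\left(N,h \right)} = 418 + N$ ($v{\left(N,h \right)} = -4 + \left(422 + N\right) = 418 + N$)
$\left(v{\left(-528,-1568 \right)} - 1335671\right) + 1785247 = \left(\left(418 - 528\right) - 1335671\right) + 1785247 = \left(-110 - 1335671\right) + 1785247 = -1335781 + 1785247 = 449466$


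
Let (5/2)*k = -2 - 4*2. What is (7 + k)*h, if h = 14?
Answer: 42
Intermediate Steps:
k = -4 (k = 2*(-2 - 4*2)/5 = 2*(-2 - 8)/5 = (2/5)*(-10) = -4)
(7 + k)*h = (7 - 4)*14 = 3*14 = 42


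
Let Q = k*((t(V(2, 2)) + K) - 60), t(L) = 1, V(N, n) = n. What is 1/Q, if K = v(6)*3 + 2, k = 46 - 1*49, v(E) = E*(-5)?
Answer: 1/441 ≈ 0.0022676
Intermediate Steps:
v(E) = -5*E
k = -3 (k = 46 - 49 = -3)
K = -88 (K = -5*6*3 + 2 = -30*3 + 2 = -90 + 2 = -88)
Q = 441 (Q = -3*((1 - 88) - 60) = -3*(-87 - 60) = -3*(-147) = 441)
1/Q = 1/441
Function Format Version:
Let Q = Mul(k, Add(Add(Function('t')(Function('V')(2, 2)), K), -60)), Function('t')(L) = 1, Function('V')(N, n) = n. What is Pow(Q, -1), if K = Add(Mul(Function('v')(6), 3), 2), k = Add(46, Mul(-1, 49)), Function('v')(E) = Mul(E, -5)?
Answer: Rational(1, 441) ≈ 0.0022676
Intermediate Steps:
Function('v')(E) = Mul(-5, E)
k = -3 (k = Add(46, -49) = -3)
K = -88 (K = Add(Mul(Mul(-5, 6), 3), 2) = Add(Mul(-30, 3), 2) = Add(-90, 2) = -88)
Q = 441 (Q = Mul(-3, Add(Add(1, -88), -60)) = Mul(-3, Add(-87, -60)) = Mul(-3, -147) = 441)
Pow(Q, -1) = Pow(441, -1) = Rational(1, 441)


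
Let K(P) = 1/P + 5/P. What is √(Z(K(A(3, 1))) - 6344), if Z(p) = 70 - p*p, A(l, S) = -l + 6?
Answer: I*√6278 ≈ 79.234*I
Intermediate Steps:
A(l, S) = 6 - l
K(P) = 6/P (K(P) = 1/P + 5/P = 6/P)
Z(p) = 70 - p²
√(Z(K(A(3, 1))) - 6344) = √((70 - (6/(6 - 1*3))²) - 6344) = √((70 - (6/(6 - 3))²) - 6344) = √((70 - (6/3)²) - 6344) = √((70 - (6*(⅓))²) - 6344) = √((70 - 1*2²) - 6344) = √((70 - 1*4) - 6344) = √((70 - 4) - 6344) = √(66 - 6344) = √(-6278) = I*√6278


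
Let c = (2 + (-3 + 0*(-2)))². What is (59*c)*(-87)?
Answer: -5133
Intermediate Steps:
c = 1 (c = (2 + (-3 + 0))² = (2 - 3)² = (-1)² = 1)
(59*c)*(-87) = (59*1)*(-87) = 59*(-87) = -5133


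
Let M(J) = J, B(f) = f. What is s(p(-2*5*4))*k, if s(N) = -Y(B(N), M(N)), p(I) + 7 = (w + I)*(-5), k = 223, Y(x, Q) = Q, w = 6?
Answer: -36349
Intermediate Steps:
p(I) = -37 - 5*I (p(I) = -7 + (6 + I)*(-5) = -7 + (-30 - 5*I) = -37 - 5*I)
s(N) = -N
s(p(-2*5*4))*k = -(-37 - 5*(-2*5)*4)*223 = -(-37 - (-50)*4)*223 = -(-37 - 5*(-40))*223 = -(-37 + 200)*223 = -1*163*223 = -163*223 = -36349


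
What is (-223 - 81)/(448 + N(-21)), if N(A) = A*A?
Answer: -304/889 ≈ -0.34196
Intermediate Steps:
N(A) = A²
(-223 - 81)/(448 + N(-21)) = (-223 - 81)/(448 + (-21)²) = -304/(448 + 441) = -304/889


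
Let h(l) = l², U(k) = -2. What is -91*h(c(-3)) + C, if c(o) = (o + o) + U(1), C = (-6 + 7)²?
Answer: -5823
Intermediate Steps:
C = 1 (C = 1² = 1)
c(o) = -2 + 2*o (c(o) = (o + o) - 2 = 2*o - 2 = -2 + 2*o)
-91*h(c(-3)) + C = -91*(-2 + 2*(-3))² + 1 = -91*(-2 - 6)² + 1 = -91*(-8)² + 1 = -91*64 + 1 = -5824 + 1 = -5823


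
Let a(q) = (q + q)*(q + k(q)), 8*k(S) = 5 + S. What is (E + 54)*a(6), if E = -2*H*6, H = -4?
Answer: 9027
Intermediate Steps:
k(S) = 5/8 + S/8 (k(S) = (5 + S)/8 = 5/8 + S/8)
E = 48 (E = -2*(-4)*6 = 8*6 = 48)
a(q) = 2*q*(5/8 + 9*q/8) (a(q) = (q + q)*(q + (5/8 + q/8)) = (2*q)*(5/8 + 9*q/8) = 2*q*(5/8 + 9*q/8))
(E + 54)*a(6) = (48 + 54)*((¼)*6*(5 + 9*6)) = 102*((¼)*6*(5 + 54)) = 102*((¼)*6*59) = 102*(177/2) = 9027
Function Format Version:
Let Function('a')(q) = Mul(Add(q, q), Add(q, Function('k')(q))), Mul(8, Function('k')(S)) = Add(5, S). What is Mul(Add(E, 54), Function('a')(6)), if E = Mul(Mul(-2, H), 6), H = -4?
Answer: 9027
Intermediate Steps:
Function('k')(S) = Add(Rational(5, 8), Mul(Rational(1, 8), S)) (Function('k')(S) = Mul(Rational(1, 8), Add(5, S)) = Add(Rational(5, 8), Mul(Rational(1, 8), S)))
E = 48 (E = Mul(Mul(-2, -4), 6) = Mul(8, 6) = 48)
Function('a')(q) = Mul(2, q, Add(Rational(5, 8), Mul(Rational(9, 8), q))) (Function('a')(q) = Mul(Add(q, q), Add(q, Add(Rational(5, 8), Mul(Rational(1, 8), q)))) = Mul(Mul(2, q), Add(Rational(5, 8), Mul(Rational(9, 8), q))) = Mul(2, q, Add(Rational(5, 8), Mul(Rational(9, 8), q))))
Mul(Add(E, 54), Function('a')(6)) = Mul(Add(48, 54), Mul(Rational(1, 4), 6, Add(5, Mul(9, 6)))) = Mul(102, Mul(Rational(1, 4), 6, Add(5, 54))) = Mul(102, Mul(Rational(1, 4), 6, 59)) = Mul(102, Rational(177, 2)) = 9027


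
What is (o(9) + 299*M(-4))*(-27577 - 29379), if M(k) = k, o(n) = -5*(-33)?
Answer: 58721636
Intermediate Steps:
o(n) = 165
(o(9) + 299*M(-4))*(-27577 - 29379) = (165 + 299*(-4))*(-27577 - 29379) = (165 - 1196)*(-56956) = -1031*(-56956) = 58721636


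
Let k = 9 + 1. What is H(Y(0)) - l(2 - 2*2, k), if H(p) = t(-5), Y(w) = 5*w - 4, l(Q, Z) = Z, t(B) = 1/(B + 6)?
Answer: -9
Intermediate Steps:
t(B) = 1/(6 + B)
k = 10
Y(w) = -4 + 5*w
H(p) = 1 (H(p) = 1/(6 - 5) = 1/1 = 1)
H(Y(0)) - l(2 - 2*2, k) = 1 - 1*10 = 1 - 10 = -9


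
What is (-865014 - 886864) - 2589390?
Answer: -4341268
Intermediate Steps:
(-865014 - 886864) - 2589390 = -1751878 - 2589390 = -4341268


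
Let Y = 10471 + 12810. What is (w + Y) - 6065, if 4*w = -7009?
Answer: 61855/4 ≈ 15464.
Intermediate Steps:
w = -7009/4 (w = (1/4)*(-7009) = -7009/4 ≈ -1752.3)
Y = 23281
(w + Y) - 6065 = (-7009/4 + 23281) - 6065 = 86115/4 - 6065 = 61855/4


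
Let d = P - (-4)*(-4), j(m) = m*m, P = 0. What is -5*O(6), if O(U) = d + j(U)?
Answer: -100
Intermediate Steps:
j(m) = m²
d = -16 (d = 0 - (-4)*(-4) = 0 - 1*16 = 0 - 16 = -16)
O(U) = -16 + U²
-5*O(6) = -5*(-16 + 6²) = -5*(-16 + 36) = -5*20 = -100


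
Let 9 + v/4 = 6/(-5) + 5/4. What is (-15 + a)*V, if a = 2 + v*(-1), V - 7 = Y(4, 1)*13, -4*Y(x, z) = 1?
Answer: 171/2 ≈ 85.500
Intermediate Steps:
Y(x, z) = -¼ (Y(x, z) = -¼*1 = -¼)
v = -179/5 (v = -36 + 4*(6/(-5) + 5/4) = -36 + 4*(6*(-⅕) + 5*(¼)) = -36 + 4*(-6/5 + 5/4) = -36 + 4*(1/20) = -36 + ⅕ = -179/5 ≈ -35.800)
V = 15/4 (V = 7 - ¼*13 = 7 - 13/4 = 15/4 ≈ 3.7500)
a = 189/5 (a = 2 - 179/5*(-1) = 2 + 179/5 = 189/5 ≈ 37.800)
(-15 + a)*V = (-15 + 189/5)*(15/4) = (114/5)*(15/4) = 171/2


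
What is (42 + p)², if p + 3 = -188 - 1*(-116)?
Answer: 1089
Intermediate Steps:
p = -75 (p = -3 + (-188 - 1*(-116)) = -3 + (-188 + 116) = -3 - 72 = -75)
(42 + p)² = (42 - 75)² = (-33)² = 1089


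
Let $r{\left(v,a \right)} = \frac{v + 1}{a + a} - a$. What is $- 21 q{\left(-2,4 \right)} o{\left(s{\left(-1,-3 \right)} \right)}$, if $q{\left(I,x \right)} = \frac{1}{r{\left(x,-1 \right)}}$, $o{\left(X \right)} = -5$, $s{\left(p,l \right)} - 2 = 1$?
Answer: $-70$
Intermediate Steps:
$r{\left(v,a \right)} = - a + \frac{1 + v}{2 a}$ ($r{\left(v,a \right)} = \frac{1 + v}{2 a} - a = - a + \frac{1 + v}{2 a}$)
$s{\left(p,l \right)} = 3$ ($s{\left(p,l \right)} = 2 + 1 = 3$)
$q{\left(I,x \right)} = \frac{1}{\frac{1}{2} - \frac{x}{2}}$ ($q{\left(I,x \right)} = \frac{1}{\frac{1}{2} \frac{1}{-1} \left(1 + x - 2 \left(-1\right)^{2}\right)} = \frac{1}{\frac{1}{2} \left(-1\right) \left(1 + x - 2\right)} = \frac{1}{\frac{1}{2} \left(-1\right) \left(-1 + x\right)} = \frac{1}{\frac{1}{2} - \frac{x}{2}}$)
$- 21 q{\left(-2,4 \right)} o{\left(s{\left(-1,-3 \right)} \right)} = - 21 \frac{2}{1 - 4} \left(-5\right) = - 21 \frac{2}{-3} \left(-5\right) = - 21 \cdot 2 \left(- \frac{1}{3}\right) \left(-5\right) = \left(-21\right) \left(- \frac{2}{3}\right) \left(-5\right) = 14 \left(-5\right) = -70$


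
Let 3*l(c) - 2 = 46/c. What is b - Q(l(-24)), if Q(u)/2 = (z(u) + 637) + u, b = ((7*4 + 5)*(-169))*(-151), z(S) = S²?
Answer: 544872707/648 ≈ 8.4085e+5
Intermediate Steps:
l(c) = ⅔ + 46/(3*c) (l(c) = ⅔ + (46/c)/3 = ⅔ + 46/(3*c))
b = 842127 (b = ((28 + 5)*(-169))*(-151) = (33*(-169))*(-151) = -5577*(-151) = 842127)
Q(u) = 1274 + 2*u + 2*u² (Q(u) = 2*((u² + 637) + u) = 2*((637 + u²) + u) = 2*(637 + u + u²) = 1274 + 2*u + 2*u²)
b - Q(l(-24)) = 842127 - (1274 + 2*((⅔)*(23 - 24)/(-24)) + 2*((⅔)*(23 - 24)/(-24))²) = 842127 - (1274 + 2*((⅔)*(-1/24)*(-1)) + 2*((⅔)*(-1/24)*(-1))²) = 842127 - (1274 + 2*(1/36) + 2*(1/36)²) = 842127 - (1274 + 1/18 + 2*(1/1296)) = 842127 - (1274 + 1/18 + 1/648) = 842127 - 1*825589/648 = 842127 - 825589/648 = 544872707/648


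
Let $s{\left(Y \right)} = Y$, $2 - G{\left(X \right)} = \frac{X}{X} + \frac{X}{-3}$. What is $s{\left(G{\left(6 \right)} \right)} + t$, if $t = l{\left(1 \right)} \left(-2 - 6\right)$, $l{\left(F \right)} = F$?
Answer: $-5$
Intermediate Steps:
$G{\left(X \right)} = 1 + \frac{X}{3}$ ($G{\left(X \right)} = 2 - \left(\frac{X}{X} + \frac{X}{-3}\right) = 2 - \left(1 + X \left(- \frac{1}{3}\right)\right) = 2 - \left(1 - \frac{X}{3}\right) = 2 + \left(-1 + \frac{X}{3}\right) = 1 + \frac{X}{3}$)
$t = -8$ ($t = 1 \left(-2 - 6\right) = 1 \left(-8\right) = -8$)
$s{\left(G{\left(6 \right)} \right)} + t = \left(1 + \frac{1}{3} \cdot 6\right) - 8 = \left(1 + 2\right) - 8 = 3 - 8 = -5$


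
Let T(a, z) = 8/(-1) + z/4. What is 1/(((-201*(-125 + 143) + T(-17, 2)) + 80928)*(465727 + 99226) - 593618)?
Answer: 2/87343371329 ≈ 2.2898e-11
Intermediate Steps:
T(a, z) = -8 + z/4 (T(a, z) = 8*(-1) + z*(1/4) = -8 + z/4)
1/(((-201*(-125 + 143) + T(-17, 2)) + 80928)*(465727 + 99226) - 593618) = 1/(((-201*(-125 + 143) + (-8 + (1/4)*2)) + 80928)*(465727 + 99226) - 593618) = 1/(((-201*18 + (-8 + 1/2)) + 80928)*564953 - 593618) = 1/(((-3618 - 15/2) + 80928)*564953 - 593618) = 1/((-7251/2 + 80928)*564953 - 593618) = 1/((154605/2)*564953 - 593618) = 1/(87344558565/2 - 593618) = 1/(87343371329/2) = 2/87343371329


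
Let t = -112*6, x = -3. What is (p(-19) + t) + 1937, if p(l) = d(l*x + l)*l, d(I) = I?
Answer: 543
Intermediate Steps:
p(l) = -2*l**2 (p(l) = (l*(-3) + l)*l = (-3*l + l)*l = (-2*l)*l = -2*l**2)
t = -672
(p(-19) + t) + 1937 = (-2*(-19)**2 - 672) + 1937 = (-2*361 - 672) + 1937 = (-722 - 672) + 1937 = -1394 + 1937 = 543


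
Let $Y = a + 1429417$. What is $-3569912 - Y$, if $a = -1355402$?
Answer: $-3643927$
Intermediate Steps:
$Y = 74015$ ($Y = -1355402 + 1429417 = 74015$)
$-3569912 - Y = -3569912 - 74015 = -3643927$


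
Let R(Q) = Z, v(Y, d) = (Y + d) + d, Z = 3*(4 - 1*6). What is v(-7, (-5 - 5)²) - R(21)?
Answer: 199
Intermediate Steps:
Z = -6 (Z = 3*(4 - 6) = 3*(-2) = -6)
v(Y, d) = Y + 2*d
R(Q) = -6
v(-7, (-5 - 5)²) - R(21) = (-7 + 2*(-5 - 5)²) - 1*(-6) = (-7 + 2*(-10)²) + 6 = (-7 + 2*100) + 6 = (-7 + 200) + 6 = 193 + 6 = 199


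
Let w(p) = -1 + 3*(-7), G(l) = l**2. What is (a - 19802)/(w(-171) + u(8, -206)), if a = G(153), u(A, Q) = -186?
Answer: -3607/208 ≈ -17.341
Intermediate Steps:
w(p) = -22 (w(p) = -1 - 21 = -22)
a = 23409 (a = 153**2 = 23409)
(a - 19802)/(w(-171) + u(8, -206)) = (23409 - 19802)/(-22 - 186) = 3607/(-208) = 3607*(-1/208) = -3607/208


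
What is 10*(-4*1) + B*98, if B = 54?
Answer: 5252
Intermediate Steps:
10*(-4*1) + B*98 = 10*(-4*1) + 54*98 = 10*(-4) + 5292 = -40 + 5292 = 5252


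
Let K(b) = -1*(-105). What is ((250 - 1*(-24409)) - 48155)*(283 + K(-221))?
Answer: -9116448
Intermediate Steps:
K(b) = 105
((250 - 1*(-24409)) - 48155)*(283 + K(-221)) = ((250 - 1*(-24409)) - 48155)*(283 + 105) = ((250 + 24409) - 48155)*388 = (24659 - 48155)*388 = -23496*388 = -9116448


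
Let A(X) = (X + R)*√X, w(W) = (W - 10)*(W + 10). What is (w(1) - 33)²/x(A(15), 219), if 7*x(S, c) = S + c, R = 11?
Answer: 1271952/1801 - 151008*√15/1801 ≈ 381.51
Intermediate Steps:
w(W) = (-10 + W)*(10 + W)
A(X) = √X*(11 + X) (A(X) = (X + 11)*√X = (11 + X)*√X = √X*(11 + X))
x(S, c) = S/7 + c/7 (x(S, c) = (S + c)/7 = S/7 + c/7)
(w(1) - 33)²/x(A(15), 219) = ((-100 + 1²) - 33)²/((√15*(11 + 15))/7 + (⅐)*219) = ((-100 + 1) - 33)²/((√15*26)/7 + 219/7) = (-99 - 33)²/((26*√15)/7 + 219/7) = (-132)²/(26*√15/7 + 219/7) = 17424/(219/7 + 26*√15/7)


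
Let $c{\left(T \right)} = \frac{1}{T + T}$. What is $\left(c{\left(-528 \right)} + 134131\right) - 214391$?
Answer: $- \frac{84754561}{1056} \approx -80260.0$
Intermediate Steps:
$c{\left(T \right)} = \frac{1}{2 T}$
$\left(c{\left(-528 \right)} + 134131\right) - 214391 = \left(\frac{1}{2 \left(-528\right)} + 134131\right) - 214391 = \left(\frac{1}{2} \left(- \frac{1}{528}\right) + 134131\right) - 214391 = \left(- \frac{1}{1056} + 134131\right) - 214391 = \frac{141642335}{1056} - 214391 = - \frac{84754561}{1056}$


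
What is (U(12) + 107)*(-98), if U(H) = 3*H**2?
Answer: -52822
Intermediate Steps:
(U(12) + 107)*(-98) = (3*12**2 + 107)*(-98) = (3*144 + 107)*(-98) = (432 + 107)*(-98) = 539*(-98) = -52822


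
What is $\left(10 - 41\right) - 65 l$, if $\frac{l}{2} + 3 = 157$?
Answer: $-20051$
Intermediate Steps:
$l = 308$ ($l = -6 + 2 \cdot 157 = -6 + 314 = 308$)
$\left(10 - 41\right) - 65 l = \left(10 - 41\right) - 20020 = -31 - 20020 = -20051$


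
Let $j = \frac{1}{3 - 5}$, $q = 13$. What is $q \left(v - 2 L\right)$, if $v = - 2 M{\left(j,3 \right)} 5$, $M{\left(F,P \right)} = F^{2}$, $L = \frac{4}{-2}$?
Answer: $\frac{39}{2} \approx 19.5$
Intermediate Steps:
$L = -2$ ($L = 4 \left(- \frac{1}{2}\right) = -2$)
$j = - \frac{1}{2}$ ($j = \frac{1}{-2} = - \frac{1}{2} \approx -0.5$)
$v = - \frac{5}{2}$ ($v = - 2 \left(- \frac{1}{2}\right)^{2} \cdot 5 = \left(-2\right) \frac{1}{4} \cdot 5 = \left(- \frac{1}{2}\right) 5 = - \frac{5}{2} \approx -2.5$)
$q \left(v - 2 L\right) = 13 \left(- \frac{5}{2} - -4\right) = 13 \left(- \frac{5}{2} + 4\right) = 13 \cdot \frac{3}{2} = \frac{39}{2}$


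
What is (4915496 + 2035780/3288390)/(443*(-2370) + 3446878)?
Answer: 808203496361/394108280076 ≈ 2.0507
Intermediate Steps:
(4915496 + 2035780/3288390)/(443*(-2370) + 3446878) = (4915496 + 2035780*(1/3288390))/(-1049910 + 3446878) = (4915496 + 203578/328839)/2396968 = (1616406992722/328839)*(1/2396968) = 808203496361/394108280076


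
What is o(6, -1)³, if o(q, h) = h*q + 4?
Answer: -8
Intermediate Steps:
o(q, h) = 4 + h*q
o(6, -1)³ = (4 - 1*6)³ = (4 - 6)³ = (-2)³ = -8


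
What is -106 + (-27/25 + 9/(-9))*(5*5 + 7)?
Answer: -4314/25 ≈ -172.56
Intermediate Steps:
-106 + (-27/25 + 9/(-9))*(5*5 + 7) = -106 + (-27*1/25 + 9*(-⅑))*(25 + 7) = -106 + (-27/25 - 1)*32 = -106 - 52/25*32 = -106 - 1664/25 = -4314/25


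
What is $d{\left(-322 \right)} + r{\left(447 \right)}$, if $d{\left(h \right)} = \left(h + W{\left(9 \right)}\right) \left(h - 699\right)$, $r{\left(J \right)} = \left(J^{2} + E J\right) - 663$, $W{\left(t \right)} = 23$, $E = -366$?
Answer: $340823$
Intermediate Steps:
$r{\left(J \right)} = -663 + J^{2} - 366 J$ ($r{\left(J \right)} = \left(J^{2} - 366 J\right) - 663 = -663 + J^{2} - 366 J$)
$d{\left(h \right)} = \left(-699 + h\right) \left(23 + h\right)$ ($d{\left(h \right)} = \left(h + 23\right) \left(h - 699\right) = \left(23 + h\right) \left(-699 + h\right) = \left(-699 + h\right) \left(23 + h\right)$)
$d{\left(-322 \right)} + r{\left(447 \right)} = \left(-16077 + \left(-322\right)^{2} - -217672\right) - \left(164265 - 199809\right) = \left(-16077 + 103684 + 217672\right) - -35544 = 305279 + 35544 = 340823$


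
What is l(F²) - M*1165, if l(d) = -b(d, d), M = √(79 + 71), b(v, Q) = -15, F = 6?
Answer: 15 - 5825*√6 ≈ -14253.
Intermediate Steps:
M = 5*√6 (M = √150 = 5*√6 ≈ 12.247)
l(d) = 15 (l(d) = -1*(-15) = 15)
l(F²) - M*1165 = 15 - 5*√6*1165 = 15 - 5825*√6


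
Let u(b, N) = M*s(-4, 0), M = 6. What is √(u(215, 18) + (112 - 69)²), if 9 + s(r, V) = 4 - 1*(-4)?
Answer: √1843 ≈ 42.930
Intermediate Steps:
s(r, V) = -1 (s(r, V) = -9 + (4 - 1*(-4)) = -9 + (4 + 4) = -9 + 8 = -1)
u(b, N) = -6 (u(b, N) = 6*(-1) = -6)
√(u(215, 18) + (112 - 69)²) = √(-6 + (112 - 69)²) = √(-6 + 43²) = √(-6 + 1849) = √1843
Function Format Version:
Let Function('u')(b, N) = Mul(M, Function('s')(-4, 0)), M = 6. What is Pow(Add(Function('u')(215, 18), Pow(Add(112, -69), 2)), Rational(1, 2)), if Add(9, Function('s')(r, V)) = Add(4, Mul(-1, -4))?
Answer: Pow(1843, Rational(1, 2)) ≈ 42.930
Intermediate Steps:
Function('s')(r, V) = -1 (Function('s')(r, V) = Add(-9, Add(4, Mul(-1, -4))) = Add(-9, Add(4, 4)) = Add(-9, 8) = -1)
Function('u')(b, N) = -6 (Function('u')(b, N) = Mul(6, -1) = -6)
Pow(Add(Function('u')(215, 18), Pow(Add(112, -69), 2)), Rational(1, 2)) = Pow(Add(-6, Pow(Add(112, -69), 2)), Rational(1, 2)) = Pow(Add(-6, Pow(43, 2)), Rational(1, 2)) = Pow(Add(-6, 1849), Rational(1, 2)) = Pow(1843, Rational(1, 2))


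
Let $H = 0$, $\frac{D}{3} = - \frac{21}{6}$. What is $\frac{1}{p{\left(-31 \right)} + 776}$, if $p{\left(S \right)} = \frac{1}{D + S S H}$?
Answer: $\frac{21}{16294} \approx 0.0012888$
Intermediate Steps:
$D = - \frac{21}{2}$ ($D = 3 \left(- \frac{21}{6}\right) = 3 \left(\left(-21\right) \frac{1}{6}\right) = 3 \left(- \frac{7}{2}\right) = - \frac{21}{2} \approx -10.5$)
$p{\left(S \right)} = - \frac{2}{21}$ ($p{\left(S \right)} = \frac{1}{- \frac{21}{2} + S S 0} = \frac{1}{- \frac{21}{2} + S^{2} \cdot 0} = \frac{1}{- \frac{21}{2} + 0} = \frac{1}{- \frac{21}{2}} = - \frac{2}{21}$)
$\frac{1}{p{\left(-31 \right)} + 776} = \frac{1}{- \frac{2}{21} + 776} = \frac{1}{\frac{16294}{21}} = \frac{21}{16294}$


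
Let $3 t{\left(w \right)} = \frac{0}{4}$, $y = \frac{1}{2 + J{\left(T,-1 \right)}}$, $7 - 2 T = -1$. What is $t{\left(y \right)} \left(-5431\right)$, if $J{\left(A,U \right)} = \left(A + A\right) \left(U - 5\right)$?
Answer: $0$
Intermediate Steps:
$T = 4$ ($T = \frac{7}{2} - - \frac{1}{2} = \frac{7}{2} + \frac{1}{2} = 4$)
$J{\left(A,U \right)} = 2 A \left(-5 + U\right)$
$y = - \frac{1}{46}$ ($y = \frac{1}{2 + 2 \cdot 4 \left(-5 - 1\right)} = \frac{1}{2 + 2 \cdot 4 \left(-6\right)} = \frac{1}{2 - 48} = \frac{1}{-46} = - \frac{1}{46} \approx -0.021739$)
$t{\left(w \right)} = 0$ ($t{\left(w \right)} = \frac{0 \cdot \frac{1}{4}}{3} = \frac{1}{3} \cdot 0 = 0$)
$t{\left(y \right)} \left(-5431\right) = 0 \left(-5431\right) = 0$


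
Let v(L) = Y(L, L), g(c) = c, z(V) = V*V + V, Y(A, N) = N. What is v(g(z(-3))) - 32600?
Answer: -32594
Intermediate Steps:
z(V) = V + V**2 (z(V) = V**2 + V = V + V**2)
v(L) = L
v(g(z(-3))) - 32600 = -3*(1 - 3) - 32600 = -3*(-2) - 32600 = 6 - 32600 = -32594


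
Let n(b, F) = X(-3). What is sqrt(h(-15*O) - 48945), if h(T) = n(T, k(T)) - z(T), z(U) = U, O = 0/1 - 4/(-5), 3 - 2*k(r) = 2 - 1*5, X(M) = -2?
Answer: I*sqrt(48935) ≈ 221.21*I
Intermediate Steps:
k(r) = 3 (k(r) = 3/2 - (2 - 1*5)/2 = 3/2 - (2 - 5)/2 = 3/2 - 1/2*(-3) = 3/2 + 3/2 = 3)
n(b, F) = -2
O = 4/5 (O = 0*1 - 4*(-1/5) = 0 + 4/5 = 4/5 ≈ 0.80000)
h(T) = -2 - T
sqrt(h(-15*O) - 48945) = sqrt((-2 - (-15)*4/5) - 48945) = sqrt((-2 - 1*(-12)) - 48945) = sqrt((-2 + 12) - 48945) = sqrt(10 - 48945) = sqrt(-48935) = I*sqrt(48935)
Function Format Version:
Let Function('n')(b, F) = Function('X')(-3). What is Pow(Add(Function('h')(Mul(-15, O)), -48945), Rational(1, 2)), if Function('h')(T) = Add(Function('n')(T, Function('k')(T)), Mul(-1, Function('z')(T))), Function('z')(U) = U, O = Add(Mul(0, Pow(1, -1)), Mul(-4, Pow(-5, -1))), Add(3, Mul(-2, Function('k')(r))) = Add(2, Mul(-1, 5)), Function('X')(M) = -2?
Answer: Mul(I, Pow(48935, Rational(1, 2))) ≈ Mul(221.21, I)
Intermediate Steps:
Function('k')(r) = 3 (Function('k')(r) = Add(Rational(3, 2), Mul(Rational(-1, 2), Add(2, Mul(-1, 5)))) = Add(Rational(3, 2), Mul(Rational(-1, 2), Add(2, -5))) = Add(Rational(3, 2), Mul(Rational(-1, 2), -3)) = Add(Rational(3, 2), Rational(3, 2)) = 3)
Function('n')(b, F) = -2
O = Rational(4, 5) (O = Add(Mul(0, 1), Mul(-4, Rational(-1, 5))) = Add(0, Rational(4, 5)) = Rational(4, 5) ≈ 0.80000)
Function('h')(T) = Add(-2, Mul(-1, T))
Pow(Add(Function('h')(Mul(-15, O)), -48945), Rational(1, 2)) = Pow(Add(Add(-2, Mul(-1, Mul(-15, Rational(4, 5)))), -48945), Rational(1, 2)) = Pow(Add(Add(-2, Mul(-1, -12)), -48945), Rational(1, 2)) = Pow(Add(Add(-2, 12), -48945), Rational(1, 2)) = Pow(Add(10, -48945), Rational(1, 2)) = Pow(-48935, Rational(1, 2)) = Mul(I, Pow(48935, Rational(1, 2)))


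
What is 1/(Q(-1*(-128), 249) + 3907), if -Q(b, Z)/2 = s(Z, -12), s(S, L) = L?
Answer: 1/3931 ≈ 0.00025439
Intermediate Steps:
Q(b, Z) = 24 (Q(b, Z) = -2*(-12) = 24)
1/(Q(-1*(-128), 249) + 3907) = 1/(24 + 3907) = 1/3931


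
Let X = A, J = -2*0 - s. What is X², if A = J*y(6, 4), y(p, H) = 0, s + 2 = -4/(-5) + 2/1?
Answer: 0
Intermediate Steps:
s = ⅘ (s = -2 + (-4/(-5) + 2/1) = -2 + (-4*(-⅕) + 2*1) = -2 + (⅘ + 2) = -2 + 14/5 = ⅘ ≈ 0.80000)
J = -⅘ (J = -2*0 - 1*⅘ = 0 - ⅘ = -⅘ ≈ -0.80000)
A = 0 (A = -⅘*0 = 0)
X = 0
X² = 0² = 0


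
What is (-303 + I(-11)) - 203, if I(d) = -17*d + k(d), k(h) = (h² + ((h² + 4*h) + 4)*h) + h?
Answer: -1100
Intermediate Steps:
k(h) = h + h² + h*(4 + h² + 4*h) (k(h) = (h² + (4 + h² + 4*h)*h) + h = (h² + h*(4 + h² + 4*h)) + h = h + h² + h*(4 + h² + 4*h))
I(d) = -17*d + d*(5 + d² + 5*d)
(-303 + I(-11)) - 203 = (-303 - 11*(-12 + (-11)² + 5*(-11))) - 203 = (-303 - 11*(-12 + 121 - 55)) - 203 = (-303 - 11*54) - 203 = (-303 - 594) - 203 = -897 - 203 = -1100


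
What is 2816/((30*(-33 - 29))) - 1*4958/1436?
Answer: -1658207/333870 ≈ -4.9666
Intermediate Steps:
2816/((30*(-33 - 29))) - 1*4958/1436 = 2816/((30*(-62))) - 4958*1/1436 = 2816/(-1860) - 2479/718 = 2816*(-1/1860) - 2479/718 = -704/465 - 2479/718 = -1658207/333870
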